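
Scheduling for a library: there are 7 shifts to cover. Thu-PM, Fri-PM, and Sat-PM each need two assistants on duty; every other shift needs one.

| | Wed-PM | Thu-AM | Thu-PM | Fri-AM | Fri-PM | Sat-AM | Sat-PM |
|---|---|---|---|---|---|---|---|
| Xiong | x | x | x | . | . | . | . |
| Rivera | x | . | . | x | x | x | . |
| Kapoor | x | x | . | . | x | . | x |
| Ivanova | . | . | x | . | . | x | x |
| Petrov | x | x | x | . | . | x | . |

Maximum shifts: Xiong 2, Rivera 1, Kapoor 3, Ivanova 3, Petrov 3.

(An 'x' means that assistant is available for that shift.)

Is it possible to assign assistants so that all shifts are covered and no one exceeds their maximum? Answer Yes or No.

Total capacity is 12 and 10 slots are needed, so capacity alone doesn't rule it out.
Shifts {Fri-AM, Fri-PM} need 3 worker-slots in total, but the assistants available for any of those shifts (Rivera and Kapoor) can supply at most 2 among them. So no valid schedule exists.

No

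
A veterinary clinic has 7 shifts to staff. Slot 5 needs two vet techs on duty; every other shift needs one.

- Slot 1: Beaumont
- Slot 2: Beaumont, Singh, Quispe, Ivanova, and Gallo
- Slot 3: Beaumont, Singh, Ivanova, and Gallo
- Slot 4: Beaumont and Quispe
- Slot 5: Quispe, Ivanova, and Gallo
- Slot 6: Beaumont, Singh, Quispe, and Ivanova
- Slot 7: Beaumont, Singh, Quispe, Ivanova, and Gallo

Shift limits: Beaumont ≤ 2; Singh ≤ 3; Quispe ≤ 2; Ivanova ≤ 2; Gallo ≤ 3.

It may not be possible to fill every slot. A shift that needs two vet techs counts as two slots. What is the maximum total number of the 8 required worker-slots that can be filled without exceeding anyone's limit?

8

Total capacity across all vet techs is 2+3+2+2+3 = 12, and 8 slots are needed, so at most 8 can be filled.
An assignment achieving 8: Slot 1→Beaumont, Slot 2→Singh, Slot 3→Singh, Slot 4→Beaumont, Slot 5→Quispe+Ivanova, Slot 6→Singh, Slot 7→Quispe.
Loads: Beaumont 2/2, Singh 3/3, Quispe 2/2, Ivanova 1/2, Gallo 0/3.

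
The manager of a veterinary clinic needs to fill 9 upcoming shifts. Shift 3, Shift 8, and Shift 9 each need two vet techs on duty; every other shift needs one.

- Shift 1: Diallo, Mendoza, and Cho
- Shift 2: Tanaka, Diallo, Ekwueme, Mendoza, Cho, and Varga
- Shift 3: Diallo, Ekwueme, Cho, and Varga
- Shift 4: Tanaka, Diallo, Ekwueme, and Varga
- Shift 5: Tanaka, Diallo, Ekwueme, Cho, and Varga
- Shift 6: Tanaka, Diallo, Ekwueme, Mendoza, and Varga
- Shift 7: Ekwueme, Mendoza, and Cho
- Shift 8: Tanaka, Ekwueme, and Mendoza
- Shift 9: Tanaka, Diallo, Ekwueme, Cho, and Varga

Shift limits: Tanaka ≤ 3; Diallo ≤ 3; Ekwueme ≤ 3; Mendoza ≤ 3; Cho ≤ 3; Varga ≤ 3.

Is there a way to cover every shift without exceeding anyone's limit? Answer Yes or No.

One valid schedule: Shift 1→Diallo, Shift 2→Diallo, Shift 3→Ekwueme+Cho, Shift 4→Tanaka, Shift 5→Tanaka, Shift 6→Diallo, Shift 7→Ekwueme, Shift 8→Tanaka+Ekwueme, Shift 9→Cho+Varga.
Loads: Tanaka 3/3, Diallo 3/3, Ekwueme 3/3, Mendoza 0/3, Cho 2/3, Varga 1/3 — all within limits.

Yes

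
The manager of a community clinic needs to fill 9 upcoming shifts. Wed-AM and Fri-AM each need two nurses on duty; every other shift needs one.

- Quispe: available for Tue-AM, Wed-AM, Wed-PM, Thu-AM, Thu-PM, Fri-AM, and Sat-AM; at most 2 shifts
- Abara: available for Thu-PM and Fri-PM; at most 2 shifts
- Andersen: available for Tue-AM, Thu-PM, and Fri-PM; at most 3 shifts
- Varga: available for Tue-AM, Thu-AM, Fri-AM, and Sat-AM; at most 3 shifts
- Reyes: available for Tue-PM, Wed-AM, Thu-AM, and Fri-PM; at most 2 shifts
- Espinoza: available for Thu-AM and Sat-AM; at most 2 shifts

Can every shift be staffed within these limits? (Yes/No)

Total capacity is 14 and 11 slots are needed, so capacity alone doesn't rule it out.
Shifts {Wed-AM, Wed-PM, Fri-AM} need 5 worker-slots in total, but the nurses available for any of those shifts (Quispe, Varga, and Reyes) can supply at most 4 among them. So no valid schedule exists.

No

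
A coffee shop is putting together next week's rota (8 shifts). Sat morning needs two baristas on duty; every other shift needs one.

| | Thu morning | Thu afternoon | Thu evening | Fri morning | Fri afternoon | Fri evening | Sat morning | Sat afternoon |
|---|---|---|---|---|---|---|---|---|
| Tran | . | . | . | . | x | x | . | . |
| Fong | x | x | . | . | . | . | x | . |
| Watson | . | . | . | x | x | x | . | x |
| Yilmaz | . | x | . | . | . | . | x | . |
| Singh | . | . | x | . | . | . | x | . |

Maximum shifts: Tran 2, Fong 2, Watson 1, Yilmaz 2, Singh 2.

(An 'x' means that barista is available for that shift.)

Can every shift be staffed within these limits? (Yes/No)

No

Total capacity is 9 and 9 slots are needed, so capacity alone doesn't rule it out.
Shifts {Fri morning, Sat afternoon} need 2 worker-slots in total, but the baristas available for any of those shifts (Watson) can supply at most 1 among them. So no valid schedule exists.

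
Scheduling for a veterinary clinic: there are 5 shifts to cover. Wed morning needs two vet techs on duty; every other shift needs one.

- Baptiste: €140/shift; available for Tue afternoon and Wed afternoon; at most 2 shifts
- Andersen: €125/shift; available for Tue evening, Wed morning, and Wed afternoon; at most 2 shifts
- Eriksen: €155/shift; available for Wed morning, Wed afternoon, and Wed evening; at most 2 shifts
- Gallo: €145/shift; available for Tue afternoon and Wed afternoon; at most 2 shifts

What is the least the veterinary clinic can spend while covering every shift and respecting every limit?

€840

Tue evening can only be covered by Andersen, so that assignment is forced.
Wed morning can only be covered by Andersen and Eriksen, so that assignment is forced.
Wed evening can only be covered by Eriksen, so that assignment is forced.
Picking the cheapest available vet tech for each shift independently would cost €825, but that ignores the shift limits.
An optimal schedule: Tue afternoon→Baptiste, Tue evening→Andersen, Wed morning→Andersen+Eriksen, Wed afternoon→Baptiste, Wed evening→Eriksen.
Total: 140 + 125 + 125 + 155 + 140 + 155 = €840.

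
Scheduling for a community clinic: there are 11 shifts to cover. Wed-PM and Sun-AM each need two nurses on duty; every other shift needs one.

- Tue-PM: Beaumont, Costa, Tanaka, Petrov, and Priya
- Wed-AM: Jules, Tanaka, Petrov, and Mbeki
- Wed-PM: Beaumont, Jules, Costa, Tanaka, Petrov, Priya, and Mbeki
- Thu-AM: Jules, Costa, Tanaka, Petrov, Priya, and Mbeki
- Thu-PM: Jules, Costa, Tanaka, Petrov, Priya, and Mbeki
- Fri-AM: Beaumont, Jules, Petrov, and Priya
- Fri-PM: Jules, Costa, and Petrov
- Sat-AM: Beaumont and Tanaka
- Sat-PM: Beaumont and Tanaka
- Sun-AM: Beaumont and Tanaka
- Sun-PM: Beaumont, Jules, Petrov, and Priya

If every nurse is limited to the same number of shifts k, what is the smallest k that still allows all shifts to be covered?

With 7 nurses and 13 worker-slots to fill, someone must work at least ⌈13/7⌉ = 2 shifts, so k ≥ 2.
k = 2 works: Tue-PM→Costa, Wed-AM→Jules, Wed-PM→Priya+Mbeki, Thu-AM→Costa, Thu-PM→Priya, Fri-AM→Petrov, Fri-PM→Jules, Sat-AM→Beaumont, Sat-PM→Tanaka, Sun-AM→Beaumont+Tanaka, Sun-PM→Petrov.
Loads: Beaumont 2, Jules 2, Costa 2, Tanaka 2, Petrov 2, Priya 2, Mbeki 1 — all ≤ 2.

2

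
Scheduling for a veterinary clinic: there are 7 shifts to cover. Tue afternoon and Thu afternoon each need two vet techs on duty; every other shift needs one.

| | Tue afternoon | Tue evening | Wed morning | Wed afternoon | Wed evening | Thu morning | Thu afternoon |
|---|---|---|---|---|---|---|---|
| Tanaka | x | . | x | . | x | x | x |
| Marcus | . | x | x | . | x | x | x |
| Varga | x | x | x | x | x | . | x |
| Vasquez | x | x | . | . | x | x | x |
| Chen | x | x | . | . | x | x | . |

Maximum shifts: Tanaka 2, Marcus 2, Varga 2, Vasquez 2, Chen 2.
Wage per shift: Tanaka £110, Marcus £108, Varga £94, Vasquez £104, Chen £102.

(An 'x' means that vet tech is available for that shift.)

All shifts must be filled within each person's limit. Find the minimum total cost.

£926

Wed afternoon can only be covered by Varga, so that assignment is forced.
Picking the cheapest available vet tech for each shift independently would cost £872, but that ignores the shift limits.
An optimal schedule: Tue afternoon→Vasquez+Tanaka, Tue evening→Chen, Wed morning→Varga, Wed afternoon→Varga, Wed evening→Marcus, Thu morning→Chen, Thu afternoon→Vasquez+Marcus.
Total: 104 + 110 + 102 + 94 + 94 + 108 + 102 + 104 + 108 = £926.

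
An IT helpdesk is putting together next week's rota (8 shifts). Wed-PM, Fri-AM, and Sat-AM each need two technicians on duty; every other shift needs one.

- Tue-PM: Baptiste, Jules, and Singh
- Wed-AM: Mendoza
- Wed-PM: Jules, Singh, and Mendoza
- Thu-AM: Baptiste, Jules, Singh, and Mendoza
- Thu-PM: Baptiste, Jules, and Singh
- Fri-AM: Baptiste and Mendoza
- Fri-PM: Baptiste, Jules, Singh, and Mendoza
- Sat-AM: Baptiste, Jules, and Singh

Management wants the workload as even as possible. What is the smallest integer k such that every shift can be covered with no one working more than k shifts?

3

With 4 technicians and 11 worker-slots to fill, someone must work at least ⌈11/4⌉ = 3 shifts, so k ≥ 3.
k = 3 works: Tue-PM→Baptiste, Wed-AM→Mendoza, Wed-PM→Jules+Singh, Thu-AM→Jules, Thu-PM→Baptiste, Fri-AM→Baptiste+Mendoza, Fri-PM→Singh, Sat-AM→Jules+Singh.
Loads: Baptiste 3, Jules 3, Singh 3, Mendoza 2 — all ≤ 3.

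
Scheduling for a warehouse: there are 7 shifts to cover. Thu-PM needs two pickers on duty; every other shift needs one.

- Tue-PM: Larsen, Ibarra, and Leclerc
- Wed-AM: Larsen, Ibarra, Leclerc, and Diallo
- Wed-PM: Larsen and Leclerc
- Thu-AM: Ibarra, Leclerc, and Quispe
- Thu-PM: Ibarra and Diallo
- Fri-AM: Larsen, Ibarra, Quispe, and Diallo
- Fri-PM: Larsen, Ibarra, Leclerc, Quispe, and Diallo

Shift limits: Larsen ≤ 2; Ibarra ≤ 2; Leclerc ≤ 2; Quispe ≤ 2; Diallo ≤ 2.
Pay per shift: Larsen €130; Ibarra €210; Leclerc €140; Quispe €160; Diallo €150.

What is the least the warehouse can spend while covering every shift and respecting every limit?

Thu-PM can only be covered by Ibarra and Diallo, so that assignment is forced.
Picking the cheapest available picker for each shift independently would cost €1150, but that ignores the shift limits.
An optimal schedule: Tue-PM→Larsen, Wed-AM→Leclerc, Wed-PM→Larsen, Thu-AM→Leclerc, Thu-PM→Diallo+Ibarra, Fri-AM→Diallo, Fri-PM→Quispe.
Total: 130 + 140 + 130 + 140 + 150 + 210 + 150 + 160 = €1210.

€1210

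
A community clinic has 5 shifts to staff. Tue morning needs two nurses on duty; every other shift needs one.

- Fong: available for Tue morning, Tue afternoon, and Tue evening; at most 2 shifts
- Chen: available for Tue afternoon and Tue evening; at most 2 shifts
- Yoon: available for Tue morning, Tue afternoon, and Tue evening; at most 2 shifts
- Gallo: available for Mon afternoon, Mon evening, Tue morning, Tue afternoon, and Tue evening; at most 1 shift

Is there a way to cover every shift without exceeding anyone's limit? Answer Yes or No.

Total capacity is 7 and 6 slots are needed, so capacity alone doesn't rule it out.
Shifts {Mon afternoon, Mon evening} need 2 worker-slots in total, but the nurses available for any of those shifts (Gallo) can supply at most 1 among them. So no valid schedule exists.

No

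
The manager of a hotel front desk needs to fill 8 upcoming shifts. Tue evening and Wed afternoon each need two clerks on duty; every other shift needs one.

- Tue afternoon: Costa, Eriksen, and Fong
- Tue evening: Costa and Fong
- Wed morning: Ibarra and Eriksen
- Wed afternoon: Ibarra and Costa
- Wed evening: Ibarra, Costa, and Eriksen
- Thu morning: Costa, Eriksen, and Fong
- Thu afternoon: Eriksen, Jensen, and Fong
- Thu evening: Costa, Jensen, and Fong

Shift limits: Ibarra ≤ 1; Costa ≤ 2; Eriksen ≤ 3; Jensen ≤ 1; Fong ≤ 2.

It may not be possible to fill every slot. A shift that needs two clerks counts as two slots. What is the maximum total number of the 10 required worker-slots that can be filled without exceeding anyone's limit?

Total capacity across all clerks is 1+2+3+1+2 = 9, and 10 slots are needed, so at most 9 can be filled.
An assignment achieving 9: Tue afternoon→Eriksen, Tue evening→Costa+Fong, Wed morning→Ibarra, Wed afternoon→Costa, Wed evening→Eriksen, Thu morning→Eriksen, Thu afternoon→Jensen, Thu evening→Fong.
Loads: Ibarra 1/1, Costa 2/2, Eriksen 3/3, Jensen 1/1, Fong 2/2.

9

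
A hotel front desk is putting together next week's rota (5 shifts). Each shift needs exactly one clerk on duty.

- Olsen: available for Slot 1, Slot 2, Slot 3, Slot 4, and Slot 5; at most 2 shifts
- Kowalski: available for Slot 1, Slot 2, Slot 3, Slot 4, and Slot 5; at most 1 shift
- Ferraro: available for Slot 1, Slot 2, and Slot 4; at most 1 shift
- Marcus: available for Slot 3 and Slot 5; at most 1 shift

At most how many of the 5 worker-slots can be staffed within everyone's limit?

Total capacity across all clerks is 2+1+1+1 = 5, and 5 slots are needed, so at most 5 can be filled.
An assignment achieving 5: Slot 1→Olsen, Slot 2→Olsen, Slot 3→Kowalski, Slot 4→Ferraro, Slot 5→Marcus.
Loads: Olsen 2/2, Kowalski 1/1, Ferraro 1/1, Marcus 1/1.

5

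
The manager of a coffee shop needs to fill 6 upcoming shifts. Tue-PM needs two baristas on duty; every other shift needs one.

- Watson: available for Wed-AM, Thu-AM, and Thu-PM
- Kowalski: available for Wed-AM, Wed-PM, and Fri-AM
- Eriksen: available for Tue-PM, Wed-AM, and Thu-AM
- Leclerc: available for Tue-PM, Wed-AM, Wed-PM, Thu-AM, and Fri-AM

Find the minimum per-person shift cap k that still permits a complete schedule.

2

With 4 baristas and 7 worker-slots to fill, someone must work at least ⌈7/4⌉ = 2 shifts, so k ≥ 2.
k = 2 works: Tue-PM→Eriksen+Leclerc, Wed-AM→Eriksen, Wed-PM→Kowalski, Thu-AM→Watson, Thu-PM→Watson, Fri-AM→Kowalski.
Loads: Watson 2, Kowalski 2, Eriksen 2, Leclerc 1 — all ≤ 2.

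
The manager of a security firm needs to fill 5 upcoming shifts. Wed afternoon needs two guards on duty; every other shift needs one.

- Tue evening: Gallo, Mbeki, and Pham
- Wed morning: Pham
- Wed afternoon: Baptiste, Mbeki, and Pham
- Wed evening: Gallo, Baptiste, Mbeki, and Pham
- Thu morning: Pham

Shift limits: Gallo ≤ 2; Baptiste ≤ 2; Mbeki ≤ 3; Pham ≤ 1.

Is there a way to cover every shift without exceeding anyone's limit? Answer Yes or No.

Total capacity is 8 and 6 slots are needed, so capacity alone doesn't rule it out.
Shifts {Wed morning, Thu morning} need 2 worker-slots in total, but the guards available for any of those shifts (Pham) can supply at most 1 among them. So no valid schedule exists.

No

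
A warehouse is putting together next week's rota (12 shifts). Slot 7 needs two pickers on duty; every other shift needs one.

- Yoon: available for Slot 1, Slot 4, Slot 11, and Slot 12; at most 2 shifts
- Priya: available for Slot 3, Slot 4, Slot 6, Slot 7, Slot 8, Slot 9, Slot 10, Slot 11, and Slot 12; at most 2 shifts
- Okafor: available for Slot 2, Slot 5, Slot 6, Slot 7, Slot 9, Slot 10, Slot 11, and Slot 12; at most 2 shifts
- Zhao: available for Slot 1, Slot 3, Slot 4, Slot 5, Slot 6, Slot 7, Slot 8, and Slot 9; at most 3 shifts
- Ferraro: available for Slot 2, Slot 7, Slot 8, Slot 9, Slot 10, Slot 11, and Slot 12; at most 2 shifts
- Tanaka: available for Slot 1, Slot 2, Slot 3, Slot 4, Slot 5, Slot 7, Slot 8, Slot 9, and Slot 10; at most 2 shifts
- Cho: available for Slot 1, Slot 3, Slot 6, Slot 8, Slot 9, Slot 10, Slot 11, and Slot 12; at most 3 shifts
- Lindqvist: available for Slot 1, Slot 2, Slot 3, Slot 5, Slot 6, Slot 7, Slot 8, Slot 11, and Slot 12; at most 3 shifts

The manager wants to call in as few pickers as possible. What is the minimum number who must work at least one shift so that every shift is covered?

13 slots to fill and no one can take more than 3, so at least ⌈13/3⌉ = 5 pickers are needed.
Yoon, Priya, Zhao, Cho, and Lindqvist alone can cover everything: Slot 1→Yoon, Slot 2→Lindqvist, Slot 3→Cho, Slot 4→Yoon, Slot 5→Zhao, Slot 6→Cho, Slot 7→Priya+Zhao, Slot 8→Cho, Slot 9→Zhao, Slot 10→Priya, Slot 11→Lindqvist, Slot 12→Lindqvist.

5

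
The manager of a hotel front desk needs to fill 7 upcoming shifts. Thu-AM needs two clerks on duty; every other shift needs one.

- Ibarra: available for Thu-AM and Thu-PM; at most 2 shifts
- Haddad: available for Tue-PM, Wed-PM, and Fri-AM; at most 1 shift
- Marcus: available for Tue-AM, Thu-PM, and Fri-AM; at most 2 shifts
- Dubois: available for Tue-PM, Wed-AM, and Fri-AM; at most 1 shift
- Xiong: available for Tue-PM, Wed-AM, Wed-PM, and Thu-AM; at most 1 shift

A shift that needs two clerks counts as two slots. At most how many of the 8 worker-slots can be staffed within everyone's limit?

7

Total capacity across all clerks is 2+1+2+1+1 = 7, and 8 slots are needed, so at most 7 can be filled.
An assignment achieving 7: Tue-AM→Marcus, Wed-AM→Dubois, Wed-PM→Haddad, Thu-AM→Ibarra+Xiong, Thu-PM→Ibarra, Fri-AM→Marcus.
Loads: Ibarra 2/2, Haddad 1/1, Marcus 2/2, Dubois 1/1, Xiong 1/1.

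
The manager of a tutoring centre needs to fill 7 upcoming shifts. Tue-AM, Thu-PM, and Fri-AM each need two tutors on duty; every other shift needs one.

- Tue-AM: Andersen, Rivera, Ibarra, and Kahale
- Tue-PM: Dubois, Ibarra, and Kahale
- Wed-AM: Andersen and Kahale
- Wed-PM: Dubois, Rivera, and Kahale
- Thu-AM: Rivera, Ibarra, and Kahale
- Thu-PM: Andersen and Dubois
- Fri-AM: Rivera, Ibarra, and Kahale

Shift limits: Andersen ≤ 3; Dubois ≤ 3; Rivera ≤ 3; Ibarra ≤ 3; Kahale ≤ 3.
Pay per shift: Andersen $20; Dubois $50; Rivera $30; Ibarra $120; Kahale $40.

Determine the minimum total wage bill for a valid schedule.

$320

Thu-PM can only be covered by Andersen and Dubois, so that assignment is forced.
Picking the cheapest available tutor for each shift independently would cost $310, but that ignores the shift limits.
An optimal schedule: Tue-AM→Andersen+Kahale, Tue-PM→Kahale, Wed-AM→Andersen, Wed-PM→Rivera, Thu-AM→Rivera, Thu-PM→Andersen+Dubois, Fri-AM→Rivera+Kahale.
Total: 20 + 40 + 40 + 20 + 30 + 30 + 20 + 50 + 30 + 40 = $320.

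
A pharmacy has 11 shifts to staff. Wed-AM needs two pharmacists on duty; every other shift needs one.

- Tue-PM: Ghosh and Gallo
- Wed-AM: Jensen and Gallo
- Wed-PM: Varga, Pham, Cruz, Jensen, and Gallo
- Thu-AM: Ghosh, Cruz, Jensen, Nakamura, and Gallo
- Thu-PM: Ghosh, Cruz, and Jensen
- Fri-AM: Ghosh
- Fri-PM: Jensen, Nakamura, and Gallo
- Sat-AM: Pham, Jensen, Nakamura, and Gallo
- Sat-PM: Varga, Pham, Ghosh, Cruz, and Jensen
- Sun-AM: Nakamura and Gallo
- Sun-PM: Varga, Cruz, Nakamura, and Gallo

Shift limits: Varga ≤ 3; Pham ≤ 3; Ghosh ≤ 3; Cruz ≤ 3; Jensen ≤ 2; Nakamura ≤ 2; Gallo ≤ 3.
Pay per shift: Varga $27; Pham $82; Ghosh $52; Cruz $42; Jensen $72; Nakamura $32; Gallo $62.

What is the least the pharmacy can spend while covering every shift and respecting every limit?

Wed-AM can only be covered by Jensen and Gallo, so that assignment is forced.
Fri-AM can only be covered by Ghosh, so that assignment is forced.
Picking the cheapest available pharmacist for each shift independently would cost $489, but that ignores the shift limits.
An optimal schedule: Tue-PM→Ghosh, Wed-AM→Gallo+Jensen, Wed-PM→Varga, Thu-AM→Cruz, Thu-PM→Cruz, Fri-AM→Ghosh, Fri-PM→Nakamura, Sat-AM→Gallo, Sat-PM→Varga, Sun-AM→Nakamura, Sun-PM→Varga.
Total: 52 + 62 + 72 + 27 + 42 + 42 + 52 + 32 + 62 + 27 + 32 + 27 = $529.

$529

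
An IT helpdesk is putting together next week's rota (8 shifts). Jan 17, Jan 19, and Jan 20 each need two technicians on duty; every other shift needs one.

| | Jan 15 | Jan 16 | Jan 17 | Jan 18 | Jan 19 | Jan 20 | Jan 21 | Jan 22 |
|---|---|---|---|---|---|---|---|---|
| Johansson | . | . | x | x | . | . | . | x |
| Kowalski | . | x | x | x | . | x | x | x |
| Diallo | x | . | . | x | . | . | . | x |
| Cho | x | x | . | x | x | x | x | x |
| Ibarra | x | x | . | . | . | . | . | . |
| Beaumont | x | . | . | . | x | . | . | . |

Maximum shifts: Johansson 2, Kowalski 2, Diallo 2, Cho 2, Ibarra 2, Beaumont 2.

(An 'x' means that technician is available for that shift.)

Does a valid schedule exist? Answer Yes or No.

Total capacity is 12 and 11 slots are needed, so capacity alone doesn't rule it out.
Shifts {Jan 17, Jan 19, Jan 20, Jan 21} need 7 worker-slots in total, but the technicians available for any of those shifts (Johansson, Kowalski, Cho, and Beaumont) can supply at most 6 among them. So no valid schedule exists.

No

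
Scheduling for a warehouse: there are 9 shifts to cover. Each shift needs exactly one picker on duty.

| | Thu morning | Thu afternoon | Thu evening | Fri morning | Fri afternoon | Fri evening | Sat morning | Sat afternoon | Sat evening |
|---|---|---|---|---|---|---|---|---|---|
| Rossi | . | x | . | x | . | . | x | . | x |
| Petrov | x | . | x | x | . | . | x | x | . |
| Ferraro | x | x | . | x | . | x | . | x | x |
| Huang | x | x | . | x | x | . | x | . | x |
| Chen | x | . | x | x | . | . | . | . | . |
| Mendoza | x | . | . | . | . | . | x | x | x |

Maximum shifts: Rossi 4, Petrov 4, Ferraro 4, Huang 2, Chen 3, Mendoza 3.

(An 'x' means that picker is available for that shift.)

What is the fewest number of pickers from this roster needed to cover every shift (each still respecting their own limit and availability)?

9 slots to fill and no one can take more than 4, so at least ⌈9/4⌉ = 3 pickers are needed.
Petrov, Ferraro, and Huang alone can cover everything: Thu morning→Petrov, Thu afternoon→Ferraro, Thu evening→Petrov, Fri morning→Ferraro, Fri afternoon→Huang, Fri evening→Ferraro, Sat morning→Petrov, Sat afternoon→Petrov, Sat evening→Ferraro.

3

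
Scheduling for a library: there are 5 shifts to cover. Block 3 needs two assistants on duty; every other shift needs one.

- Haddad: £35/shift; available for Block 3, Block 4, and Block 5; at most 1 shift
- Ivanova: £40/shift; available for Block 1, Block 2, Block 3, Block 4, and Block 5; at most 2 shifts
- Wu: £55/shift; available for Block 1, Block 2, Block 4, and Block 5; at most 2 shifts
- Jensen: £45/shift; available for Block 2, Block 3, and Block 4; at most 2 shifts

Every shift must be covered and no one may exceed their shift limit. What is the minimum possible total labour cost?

£260

Picking the cheapest available assistant for each shift independently would cost £225, but that ignores the shift limits.
An optimal schedule: Block 1→Ivanova, Block 2→Ivanova, Block 3→Haddad+Jensen, Block 4→Jensen, Block 5→Wu.
Total: 40 + 40 + 35 + 45 + 45 + 55 = £260.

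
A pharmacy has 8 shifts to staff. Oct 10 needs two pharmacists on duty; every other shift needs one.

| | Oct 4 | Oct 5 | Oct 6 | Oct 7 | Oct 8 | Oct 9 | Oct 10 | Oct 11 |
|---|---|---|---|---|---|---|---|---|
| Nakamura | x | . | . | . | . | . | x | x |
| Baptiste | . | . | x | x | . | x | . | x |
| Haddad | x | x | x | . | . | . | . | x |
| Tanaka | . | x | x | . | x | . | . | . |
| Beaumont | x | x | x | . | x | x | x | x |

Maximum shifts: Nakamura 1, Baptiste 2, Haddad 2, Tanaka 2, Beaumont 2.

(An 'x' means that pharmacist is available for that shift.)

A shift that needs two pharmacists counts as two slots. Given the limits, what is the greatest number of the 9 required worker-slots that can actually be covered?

9

Total capacity across all pharmacists is 1+2+2+2+2 = 9, and 9 slots are needed, so at most 9 can be filled.
An assignment achieving 9: Oct 4→Haddad, Oct 5→Haddad, Oct 6→Tanaka, Oct 7→Baptiste, Oct 8→Tanaka, Oct 9→Baptiste, Oct 10→Nakamura+Beaumont, Oct 11→Beaumont.
Loads: Nakamura 1/1, Baptiste 2/2, Haddad 2/2, Tanaka 2/2, Beaumont 2/2.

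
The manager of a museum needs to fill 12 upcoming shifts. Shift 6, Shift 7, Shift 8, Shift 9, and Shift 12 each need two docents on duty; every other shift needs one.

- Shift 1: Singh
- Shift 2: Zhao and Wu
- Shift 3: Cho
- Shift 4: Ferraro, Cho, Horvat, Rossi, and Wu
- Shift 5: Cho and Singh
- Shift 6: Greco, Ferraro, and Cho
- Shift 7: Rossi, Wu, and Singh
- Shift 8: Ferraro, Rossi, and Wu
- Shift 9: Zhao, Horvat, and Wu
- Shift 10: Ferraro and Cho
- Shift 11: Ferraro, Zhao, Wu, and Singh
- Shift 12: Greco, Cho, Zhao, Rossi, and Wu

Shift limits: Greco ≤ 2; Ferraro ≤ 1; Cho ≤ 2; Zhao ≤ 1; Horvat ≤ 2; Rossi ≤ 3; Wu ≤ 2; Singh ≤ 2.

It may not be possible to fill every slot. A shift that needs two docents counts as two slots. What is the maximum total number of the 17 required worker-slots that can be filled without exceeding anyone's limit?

15

Total capacity across all docents is 2+1+2+1+2+3+2+2 = 15, and 17 slots are needed, so at most 15 can be filled.
An assignment achieving 15: Shift 1→Singh, Shift 2→Zhao, Shift 3→Cho, Shift 4→Horvat, Shift 5→Cho, Shift 6→Greco, Shift 7→Rossi+Wu, Shift 8→Rossi+Wu, Shift 9→Horvat, Shift 10→Ferraro, Shift 11→Singh, Shift 12→Greco+Rossi.
Loads: Greco 2/2, Ferraro 1/1, Cho 2/2, Zhao 1/1, Horvat 2/2, Rossi 3/3, Wu 2/2, Singh 2/2.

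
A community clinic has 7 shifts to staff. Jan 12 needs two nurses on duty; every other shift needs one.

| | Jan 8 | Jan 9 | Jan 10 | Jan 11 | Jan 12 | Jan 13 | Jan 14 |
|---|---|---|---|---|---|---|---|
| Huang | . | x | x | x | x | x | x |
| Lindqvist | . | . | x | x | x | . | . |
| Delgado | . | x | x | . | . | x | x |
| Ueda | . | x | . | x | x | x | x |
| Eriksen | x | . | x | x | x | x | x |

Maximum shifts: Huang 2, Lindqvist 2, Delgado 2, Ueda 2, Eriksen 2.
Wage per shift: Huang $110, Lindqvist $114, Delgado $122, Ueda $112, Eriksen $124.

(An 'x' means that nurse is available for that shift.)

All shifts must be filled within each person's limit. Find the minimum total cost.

$918

Jan 8 can only be covered by Eriksen, so that assignment is forced.
Picking the cheapest available nurse for each shift independently would cost $896, but that ignores the shift limits.
An optimal schedule: Jan 8→Eriksen, Jan 9→Huang, Jan 10→Huang, Jan 11→Lindqvist, Jan 12→Ueda+Lindqvist, Jan 13→Ueda, Jan 14→Delgado.
Total: 124 + 110 + 110 + 114 + 112 + 114 + 112 + 122 = $918.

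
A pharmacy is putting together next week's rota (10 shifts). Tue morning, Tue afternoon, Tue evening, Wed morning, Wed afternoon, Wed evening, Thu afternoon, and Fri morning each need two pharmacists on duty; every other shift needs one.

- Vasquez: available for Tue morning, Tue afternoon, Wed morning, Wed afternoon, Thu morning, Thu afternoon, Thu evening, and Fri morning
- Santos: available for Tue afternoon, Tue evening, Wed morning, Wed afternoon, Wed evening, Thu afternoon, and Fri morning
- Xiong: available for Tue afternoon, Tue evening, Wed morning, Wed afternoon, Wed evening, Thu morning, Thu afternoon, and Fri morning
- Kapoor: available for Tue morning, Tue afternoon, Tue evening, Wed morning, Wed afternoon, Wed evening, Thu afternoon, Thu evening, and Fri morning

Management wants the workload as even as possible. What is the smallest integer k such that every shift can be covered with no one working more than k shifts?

With 4 pharmacists and 18 worker-slots to fill, someone must work at least ⌈18/4⌉ = 5 shifts, so k ≥ 5.
k = 5 works: Tue morning→Vasquez+Kapoor, Tue afternoon→Vasquez+Santos, Tue evening→Santos+Xiong, Wed morning→Vasquez+Santos, Wed afternoon→Santos+Xiong, Wed evening→Santos+Xiong, Thu morning→Vasquez, Thu afternoon→Xiong+Kapoor, Thu evening→Vasquez, Fri morning→Xiong+Kapoor.
Loads: Vasquez 5, Santos 5, Xiong 5, Kapoor 3 — all ≤ 5.

5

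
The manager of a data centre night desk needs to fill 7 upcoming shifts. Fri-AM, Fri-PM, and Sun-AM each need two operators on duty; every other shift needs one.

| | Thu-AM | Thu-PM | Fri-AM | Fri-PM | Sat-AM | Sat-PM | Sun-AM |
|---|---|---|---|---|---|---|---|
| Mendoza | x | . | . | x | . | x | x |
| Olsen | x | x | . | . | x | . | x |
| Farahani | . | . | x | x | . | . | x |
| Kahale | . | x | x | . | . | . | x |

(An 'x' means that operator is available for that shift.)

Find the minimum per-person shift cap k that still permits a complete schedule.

With 4 operators and 10 worker-slots to fill, someone must work at least ⌈10/4⌉ = 3 shifts, so k ≥ 3.
k = 3 works: Thu-AM→Mendoza, Thu-PM→Olsen, Fri-AM→Farahani+Kahale, Fri-PM→Mendoza+Farahani, Sat-AM→Olsen, Sat-PM→Mendoza, Sun-AM→Olsen+Farahani.
Loads: Mendoza 3, Olsen 3, Farahani 3, Kahale 1 — all ≤ 3.

3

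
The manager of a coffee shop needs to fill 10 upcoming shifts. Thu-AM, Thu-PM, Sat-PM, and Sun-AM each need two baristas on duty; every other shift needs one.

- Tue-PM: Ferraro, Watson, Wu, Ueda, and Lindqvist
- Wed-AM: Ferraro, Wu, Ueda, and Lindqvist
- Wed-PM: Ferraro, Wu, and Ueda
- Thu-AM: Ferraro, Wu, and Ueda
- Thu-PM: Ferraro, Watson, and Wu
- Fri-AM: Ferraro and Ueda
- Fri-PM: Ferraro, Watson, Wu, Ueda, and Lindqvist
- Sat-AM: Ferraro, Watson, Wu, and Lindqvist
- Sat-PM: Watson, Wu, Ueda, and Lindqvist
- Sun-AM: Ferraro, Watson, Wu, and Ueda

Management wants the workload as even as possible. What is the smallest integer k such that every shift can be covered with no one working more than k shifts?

With 5 baristas and 14 worker-slots to fill, someone must work at least ⌈14/5⌉ = 3 shifts, so k ≥ 3.
k = 3 works: Tue-PM→Ueda, Wed-AM→Wu, Wed-PM→Ferraro, Thu-AM→Ferraro+Wu, Thu-PM→Watson+Wu, Fri-AM→Ferraro, Fri-PM→Lindqvist, Sat-AM→Watson, Sat-PM→Ueda+Lindqvist, Sun-AM→Watson+Ueda.
Loads: Ferraro 3, Watson 3, Wu 3, Ueda 3, Lindqvist 2 — all ≤ 3.

3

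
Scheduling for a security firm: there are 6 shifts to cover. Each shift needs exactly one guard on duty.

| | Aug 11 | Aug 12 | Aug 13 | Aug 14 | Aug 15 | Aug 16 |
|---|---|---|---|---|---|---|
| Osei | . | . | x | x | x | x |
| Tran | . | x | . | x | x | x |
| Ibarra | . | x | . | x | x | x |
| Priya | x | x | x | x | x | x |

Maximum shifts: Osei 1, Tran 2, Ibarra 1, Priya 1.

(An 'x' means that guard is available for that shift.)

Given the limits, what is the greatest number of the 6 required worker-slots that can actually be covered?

Total capacity across all guards is 1+2+1+1 = 5, and 6 slots are needed, so at most 5 can be filled.
An assignment achieving 5: Aug 11→Priya, Aug 12→Tran, Aug 13→Osei, Aug 14→Tran, Aug 15→Ibarra.
Loads: Osei 1/1, Tran 2/2, Ibarra 1/1, Priya 1/1.

5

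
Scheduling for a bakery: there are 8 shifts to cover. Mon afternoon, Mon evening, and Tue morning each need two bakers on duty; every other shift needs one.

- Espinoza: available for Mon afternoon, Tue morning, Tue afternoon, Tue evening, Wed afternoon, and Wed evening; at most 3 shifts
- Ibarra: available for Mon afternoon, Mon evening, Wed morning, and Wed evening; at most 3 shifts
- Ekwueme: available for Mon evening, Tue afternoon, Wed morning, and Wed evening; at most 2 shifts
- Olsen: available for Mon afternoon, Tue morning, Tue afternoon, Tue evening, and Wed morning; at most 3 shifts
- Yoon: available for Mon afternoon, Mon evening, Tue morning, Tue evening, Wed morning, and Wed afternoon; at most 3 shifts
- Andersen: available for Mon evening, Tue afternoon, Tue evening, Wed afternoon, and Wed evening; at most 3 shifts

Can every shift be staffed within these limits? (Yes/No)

One valid schedule: Mon afternoon→Ibarra+Olsen, Mon evening→Ekwueme+Yoon, Tue morning→Espinoza+Olsen, Tue afternoon→Espinoza, Tue evening→Olsen, Wed morning→Ibarra, Wed afternoon→Espinoza, Wed evening→Ibarra.
Loads: Espinoza 3/3, Ibarra 3/3, Ekwueme 1/2, Olsen 3/3, Yoon 1/3, Andersen 0/3 — all within limits.

Yes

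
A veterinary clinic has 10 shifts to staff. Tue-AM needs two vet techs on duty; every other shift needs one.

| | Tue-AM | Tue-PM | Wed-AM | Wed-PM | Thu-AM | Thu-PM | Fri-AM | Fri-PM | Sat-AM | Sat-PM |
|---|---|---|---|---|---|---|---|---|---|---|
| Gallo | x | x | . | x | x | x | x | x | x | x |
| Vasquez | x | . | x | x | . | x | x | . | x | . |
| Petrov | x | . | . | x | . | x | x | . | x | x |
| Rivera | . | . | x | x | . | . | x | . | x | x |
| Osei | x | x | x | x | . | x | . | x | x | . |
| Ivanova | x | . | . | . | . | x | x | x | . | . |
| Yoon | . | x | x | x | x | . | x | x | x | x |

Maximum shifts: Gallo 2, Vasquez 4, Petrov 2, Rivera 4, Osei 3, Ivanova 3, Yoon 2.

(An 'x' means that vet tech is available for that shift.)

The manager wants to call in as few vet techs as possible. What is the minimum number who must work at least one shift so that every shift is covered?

4

11 slots to fill and no one can take more than 4, so at least ⌈11/4⌉ = 3 vet techs are needed.
No set of 3 vet techs can cover every shift (each such set leaves at least one shift with no one available or exceeds a cap).
Gallo, Vasquez, Petrov, and Osei alone can cover everything: Tue-AM→Petrov+Osei, Tue-PM→Gallo, Wed-AM→Vasquez, Wed-PM→Vasquez, Thu-AM→Gallo, Thu-PM→Vasquez, Fri-AM→Vasquez, Fri-PM→Osei, Sat-AM→Osei, Sat-PM→Petrov.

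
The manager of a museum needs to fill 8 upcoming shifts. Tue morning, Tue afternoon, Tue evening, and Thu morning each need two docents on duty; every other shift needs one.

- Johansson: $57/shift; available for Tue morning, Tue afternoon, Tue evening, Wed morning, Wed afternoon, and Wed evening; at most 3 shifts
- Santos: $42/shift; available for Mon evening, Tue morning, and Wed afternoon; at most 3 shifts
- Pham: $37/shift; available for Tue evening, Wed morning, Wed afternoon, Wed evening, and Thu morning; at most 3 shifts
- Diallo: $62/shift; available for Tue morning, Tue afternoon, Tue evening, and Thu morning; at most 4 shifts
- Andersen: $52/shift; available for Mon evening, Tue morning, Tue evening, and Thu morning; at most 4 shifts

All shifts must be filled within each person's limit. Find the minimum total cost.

$569

Tue afternoon can only be covered by Johansson and Diallo, so that assignment is forced.
Picking the cheapest available docent for each shift independently would cost $544, but that ignores the shift limits.
An optimal schedule: Mon evening→Santos, Tue morning→Santos+Andersen, Tue afternoon→Johansson+Diallo, Tue evening→Andersen+Johansson, Wed morning→Pham, Wed afternoon→Santos, Wed evening→Pham, Thu morning→Pham+Andersen.
Total: 42 + 42 + 52 + 57 + 62 + 52 + 57 + 37 + 42 + 37 + 37 + 52 = $569.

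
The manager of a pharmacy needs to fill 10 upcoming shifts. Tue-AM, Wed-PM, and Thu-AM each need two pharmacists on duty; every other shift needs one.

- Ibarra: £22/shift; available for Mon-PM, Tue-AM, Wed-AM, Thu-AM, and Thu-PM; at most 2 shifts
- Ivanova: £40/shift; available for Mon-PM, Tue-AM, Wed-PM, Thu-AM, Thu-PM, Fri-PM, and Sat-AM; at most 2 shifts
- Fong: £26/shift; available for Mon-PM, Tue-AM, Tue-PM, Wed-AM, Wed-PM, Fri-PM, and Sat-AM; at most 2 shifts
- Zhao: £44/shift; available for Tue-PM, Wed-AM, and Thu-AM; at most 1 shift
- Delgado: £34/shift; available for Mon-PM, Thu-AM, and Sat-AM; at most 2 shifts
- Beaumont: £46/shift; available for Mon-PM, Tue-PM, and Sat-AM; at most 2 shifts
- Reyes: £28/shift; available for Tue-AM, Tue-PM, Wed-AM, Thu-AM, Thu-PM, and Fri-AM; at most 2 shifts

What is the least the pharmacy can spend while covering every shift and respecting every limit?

£436

Wed-PM can only be covered by Ivanova and Fong, so that assignment is forced.
Fri-AM can only be covered by Reyes, so that assignment is forced.
Picking the cheapest available pharmacist for each shift independently would cost £336, but that ignores the shift limits.
An optimal schedule: Mon-PM→Beaumont, Tue-AM→Fong+Reyes, Tue-PM→Beaumont, Wed-AM→Ibarra, Wed-PM→Ivanova+Fong, Thu-AM→Zhao+Delgado, Thu-PM→Ibarra, Fri-AM→Reyes, Fri-PM→Ivanova, Sat-AM→Delgado.
Total: 46 + 26 + 28 + 46 + 22 + 40 + 26 + 44 + 34 + 22 + 28 + 40 + 34 = £436.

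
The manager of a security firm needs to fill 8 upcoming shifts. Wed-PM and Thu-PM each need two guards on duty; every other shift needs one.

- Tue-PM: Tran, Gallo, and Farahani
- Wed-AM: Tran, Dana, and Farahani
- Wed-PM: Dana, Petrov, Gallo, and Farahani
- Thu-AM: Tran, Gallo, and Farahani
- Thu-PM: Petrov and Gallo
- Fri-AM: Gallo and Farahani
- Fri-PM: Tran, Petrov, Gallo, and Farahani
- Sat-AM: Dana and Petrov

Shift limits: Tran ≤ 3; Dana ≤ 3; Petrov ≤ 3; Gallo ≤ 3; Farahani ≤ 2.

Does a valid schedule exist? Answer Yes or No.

Yes

Thu-PM can only be covered by Petrov and Gallo, so that assignment is forced.
One valid schedule: Tue-PM→Tran, Wed-AM→Tran, Wed-PM→Dana+Petrov, Thu-AM→Tran, Thu-PM→Petrov+Gallo, Fri-AM→Gallo, Fri-PM→Petrov, Sat-AM→Dana.
Loads: Tran 3/3, Dana 2/3, Petrov 3/3, Gallo 2/3, Farahani 0/2 — all within limits.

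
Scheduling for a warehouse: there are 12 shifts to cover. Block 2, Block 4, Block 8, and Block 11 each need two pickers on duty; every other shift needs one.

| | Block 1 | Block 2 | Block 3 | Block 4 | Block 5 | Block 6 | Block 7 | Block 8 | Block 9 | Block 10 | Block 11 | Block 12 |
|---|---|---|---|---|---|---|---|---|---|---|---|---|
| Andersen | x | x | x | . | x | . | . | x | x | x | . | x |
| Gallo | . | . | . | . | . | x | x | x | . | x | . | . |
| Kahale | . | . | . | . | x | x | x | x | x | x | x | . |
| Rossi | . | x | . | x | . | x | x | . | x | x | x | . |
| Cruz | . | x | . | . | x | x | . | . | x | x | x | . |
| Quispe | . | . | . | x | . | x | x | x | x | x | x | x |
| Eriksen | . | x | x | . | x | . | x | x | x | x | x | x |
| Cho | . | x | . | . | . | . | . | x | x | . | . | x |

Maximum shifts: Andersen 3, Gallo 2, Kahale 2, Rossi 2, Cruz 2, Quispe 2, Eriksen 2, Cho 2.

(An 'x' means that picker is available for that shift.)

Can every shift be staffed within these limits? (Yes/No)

Yes

Block 1 can only be covered by Andersen, so that assignment is forced.
Block 4 can only be covered by Rossi and Quispe, so that assignment is forced.
One valid schedule: Block 1→Andersen, Block 2→Rossi+Cruz, Block 3→Andersen, Block 4→Rossi+Quispe, Block 5→Andersen, Block 6→Gallo, Block 7→Gallo, Block 8→Eriksen+Cho, Block 9→Kahale, Block 10→Kahale, Block 11→Cruz+Eriksen, Block 12→Quispe.
Loads: Andersen 3/3, Gallo 2/2, Kahale 2/2, Rossi 2/2, Cruz 2/2, Quispe 2/2, Eriksen 2/2, Cho 1/2 — all within limits.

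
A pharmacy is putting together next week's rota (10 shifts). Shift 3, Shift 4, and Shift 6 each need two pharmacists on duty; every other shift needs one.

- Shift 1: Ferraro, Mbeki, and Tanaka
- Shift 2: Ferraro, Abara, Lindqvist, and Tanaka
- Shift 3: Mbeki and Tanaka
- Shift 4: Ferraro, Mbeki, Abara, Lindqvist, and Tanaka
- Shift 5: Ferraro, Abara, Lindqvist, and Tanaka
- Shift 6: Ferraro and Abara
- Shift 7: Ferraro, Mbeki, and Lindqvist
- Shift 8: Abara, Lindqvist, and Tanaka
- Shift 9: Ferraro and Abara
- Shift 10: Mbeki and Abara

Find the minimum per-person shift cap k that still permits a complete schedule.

3

With 5 pharmacists and 13 worker-slots to fill, someone must work at least ⌈13/5⌉ = 3 shifts, so k ≥ 3.
k = 3 works: Shift 1→Ferraro, Shift 2→Abara, Shift 3→Mbeki+Tanaka, Shift 4→Lindqvist+Tanaka, Shift 5→Lindqvist, Shift 6→Ferraro+Abara, Shift 7→Mbeki, Shift 8→Abara, Shift 9→Ferraro, Shift 10→Mbeki.
Loads: Ferraro 3, Mbeki 3, Abara 3, Lindqvist 2, Tanaka 2 — all ≤ 3.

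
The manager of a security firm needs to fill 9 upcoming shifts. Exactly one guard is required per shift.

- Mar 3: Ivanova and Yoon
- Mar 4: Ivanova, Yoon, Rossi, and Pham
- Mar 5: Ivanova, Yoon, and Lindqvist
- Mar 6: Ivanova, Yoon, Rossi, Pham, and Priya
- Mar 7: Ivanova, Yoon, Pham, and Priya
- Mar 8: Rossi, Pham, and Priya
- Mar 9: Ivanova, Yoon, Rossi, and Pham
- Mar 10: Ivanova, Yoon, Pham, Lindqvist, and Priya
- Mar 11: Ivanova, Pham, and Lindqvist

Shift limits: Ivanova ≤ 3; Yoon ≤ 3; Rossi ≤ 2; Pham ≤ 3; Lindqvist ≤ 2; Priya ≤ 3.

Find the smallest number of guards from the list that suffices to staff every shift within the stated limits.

3

9 slots to fill and no one can take more than 3, so at least ⌈9/3⌉ = 3 guards are needed.
Ivanova, Yoon, and Pham alone can cover everything: Mar 3→Ivanova, Mar 4→Yoon, Mar 5→Ivanova, Mar 6→Yoon, Mar 7→Yoon, Mar 8→Pham, Mar 9→Pham, Mar 10→Pham, Mar 11→Ivanova.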